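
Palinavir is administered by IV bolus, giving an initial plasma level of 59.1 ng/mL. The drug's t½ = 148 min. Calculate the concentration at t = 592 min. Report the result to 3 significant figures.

k = ln 2 / 148 = 0.004683 min⁻¹
592 min is 4.000 half-lives, so C = 59.1 × (1/2)^4.000 = 59.1 × 0.06250 ≈ 3.69 ng/mL

3.69 ng/mL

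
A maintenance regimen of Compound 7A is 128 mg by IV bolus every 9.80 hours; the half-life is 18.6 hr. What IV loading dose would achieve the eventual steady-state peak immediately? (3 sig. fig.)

k = ln 2 / 18.6 = 0.03727 hr⁻¹
Accumulation ratio R = 1 / (1 − e^(−kτ)) = 1 / (1 − e^(−0.03727×9.80)) = 1 / (1 − 0.6941) = 3.269
Loading dose = maintenance dose × R = 128 × 3.269 ≈ 418 mg

418 mg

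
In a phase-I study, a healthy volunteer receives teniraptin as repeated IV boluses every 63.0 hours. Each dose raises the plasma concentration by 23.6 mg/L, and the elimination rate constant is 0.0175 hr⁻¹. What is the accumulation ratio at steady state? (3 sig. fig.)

Fraction remaining after one interval: e^(−kτ) = e^(−0.01750 × 63.0) = 0.3320
R = 1 / (1 − 0.3320) = 1 / 0.6680 ≈ 1.50

1.50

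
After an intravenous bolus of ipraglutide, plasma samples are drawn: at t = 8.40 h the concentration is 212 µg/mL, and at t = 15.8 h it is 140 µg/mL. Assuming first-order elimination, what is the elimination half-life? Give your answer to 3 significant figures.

12.4 hours

k = ln(C₁/C₂) / (t₂ − t₁) = ln(212/140) / (15.8 − 8.40)
  = 0.4149 / 7.400 = 0.05607 h⁻¹
t½ = ln 2 / k = ln 2 / 0.05607 ≈ 12.4 hours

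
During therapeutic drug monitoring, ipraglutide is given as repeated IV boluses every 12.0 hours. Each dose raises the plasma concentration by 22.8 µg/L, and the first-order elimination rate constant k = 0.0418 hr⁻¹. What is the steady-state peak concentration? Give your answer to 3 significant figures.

Fraction remaining after one interval: e^(−kτ) = e^(−0.04180 × 12.0) = 0.6056
R = 1 / (1 − 0.6056) = 2.535
Css,max = 22.8 × 2.535 ≈ 57.8 µg/L

57.8 µg/L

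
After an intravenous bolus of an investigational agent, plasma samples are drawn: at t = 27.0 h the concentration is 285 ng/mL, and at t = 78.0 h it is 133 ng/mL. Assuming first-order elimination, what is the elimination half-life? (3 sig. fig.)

46.4 hours

k = ln(C₁/C₂) / (t₂ − t₁) = ln(285/133) / (78.0 − 27.0)
  = 0.7621 / 51.00 = 0.01494 h⁻¹
t½ = ln 2 / k = ln 2 / 0.01494 ≈ 46.4 hours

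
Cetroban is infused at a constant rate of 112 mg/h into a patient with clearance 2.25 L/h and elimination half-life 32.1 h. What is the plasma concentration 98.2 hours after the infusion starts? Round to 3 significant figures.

Css = rate / CL = 112 / 2.25 = 49.78 mg/L
k = ln 2 / 32.1 = 0.02159 h⁻¹
C(t) = Css (1 − e^(−kt)) = 49.78 × (1 − e^(−2.120)) = 49.78 × 0.8800 ≈ 43.8 mg/L

43.8 mg/L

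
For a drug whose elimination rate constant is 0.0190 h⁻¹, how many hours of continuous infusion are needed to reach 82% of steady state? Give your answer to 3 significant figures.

90.3 hours

f = 1 − e^(−kt)  ⇒  t = −ln(1 − f) / k
t = −ln(1 − 0.82) / 0.01900 = 1.715 / 0.01900 ≈ 90.3 hours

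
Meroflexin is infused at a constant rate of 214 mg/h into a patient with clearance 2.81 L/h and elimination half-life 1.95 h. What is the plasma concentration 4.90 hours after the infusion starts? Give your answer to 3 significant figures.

Css = rate / CL = 214 / 2.81 = 76.16 mg/L
k = ln 2 / 1.95 = 0.3555 h⁻¹
C(t) = Css (1 − e^(−kt)) = 76.16 × (1 − e^(−1.742)) = 76.16 × 0.8248 ≈ 62.8 mg/L

62.8 mg/L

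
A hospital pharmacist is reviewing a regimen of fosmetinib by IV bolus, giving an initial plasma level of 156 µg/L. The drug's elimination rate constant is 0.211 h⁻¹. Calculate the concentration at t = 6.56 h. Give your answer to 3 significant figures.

C(t) = C₀ e^(−kt) = 156 × e^(−0.2110 × 6.56) = 156 × e^(−1.384) = 156 × 0.2505 ≈ 39.1 µg/L

39.1 µg/L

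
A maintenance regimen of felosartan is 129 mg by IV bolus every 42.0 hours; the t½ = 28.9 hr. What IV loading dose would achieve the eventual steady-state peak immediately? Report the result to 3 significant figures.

203 mg

k = ln 2 / 28.9 = 0.02398 hr⁻¹
Accumulation ratio R = 1 / (1 − e^(−kτ)) = 1 / (1 − e^(−0.02398×42.0)) = 1 / (1 − 0.3652) = 1.575
Loading dose = maintenance dose × R = 129 × 1.575 ≈ 203 mg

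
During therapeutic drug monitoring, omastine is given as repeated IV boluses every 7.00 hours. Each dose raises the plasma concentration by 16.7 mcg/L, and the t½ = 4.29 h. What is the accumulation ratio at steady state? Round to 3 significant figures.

k = ln 2 / 4.29 = 0.1616 h⁻¹
Fraction remaining after one interval: e^(−kτ) = e^(−0.1616 × 7.00) = 0.3227
R = 1 / (1 − 0.3227) = 1 / 0.6773 ≈ 1.48

1.48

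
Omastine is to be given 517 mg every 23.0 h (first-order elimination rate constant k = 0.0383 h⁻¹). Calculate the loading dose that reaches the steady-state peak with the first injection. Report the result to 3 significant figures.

883 mg

Accumulation ratio R = 1 / (1 − e^(−kτ)) = 1 / (1 − e^(−0.03830×23.0)) = 1 / (1 − 0.4144) = 1.708
Loading dose = maintenance dose × R = 517 × 1.708 ≈ 883 mg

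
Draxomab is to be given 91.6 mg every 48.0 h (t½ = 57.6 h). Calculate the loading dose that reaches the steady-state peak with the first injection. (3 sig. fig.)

k = ln 2 / 57.6 = 0.01203 h⁻¹
Accumulation ratio R = 1 / (1 − e^(−kτ)) = 1 / (1 − e^(−0.01203×48.0)) = 1 / (1 − 0.5612) = 2.279
Loading dose = maintenance dose × R = 91.6 × 2.279 ≈ 209 mg

209 mg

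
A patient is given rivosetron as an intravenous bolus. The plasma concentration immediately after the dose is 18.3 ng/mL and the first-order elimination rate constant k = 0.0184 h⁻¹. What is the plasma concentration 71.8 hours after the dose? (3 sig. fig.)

C(t) = C₀ e^(−kt) = 18.3 × e^(−0.01840 × 71.8) = 18.3 × e^(−1.321) = 18.3 × 0.2668 ≈ 4.88 ng/mL

4.88 ng/mL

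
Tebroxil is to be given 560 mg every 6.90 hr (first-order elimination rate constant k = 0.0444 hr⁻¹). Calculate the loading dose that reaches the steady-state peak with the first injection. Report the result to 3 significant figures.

2120 mg

Accumulation ratio R = 1 / (1 − e^(−kτ)) = 1 / (1 − e^(−0.04440×6.90)) = 1 / (1 − 0.7361) = 3.790
Loading dose = maintenance dose × R = 560 × 3.790 ≈ 2120 mg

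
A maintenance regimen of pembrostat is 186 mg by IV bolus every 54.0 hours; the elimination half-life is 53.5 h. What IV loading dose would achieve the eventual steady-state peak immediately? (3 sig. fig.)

370 mg

k = ln 2 / 53.5 = 0.01296 h⁻¹
Accumulation ratio R = 1 / (1 − e^(−kτ)) = 1 / (1 − e^(−0.01296×54.0)) = 1 / (1 − 0.4968) = 1.987
Loading dose = maintenance dose × R = 186 × 1.987 ≈ 370 mg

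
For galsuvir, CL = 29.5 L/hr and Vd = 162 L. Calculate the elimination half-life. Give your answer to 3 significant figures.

3.81 hours

k = CL / V = 29.5 / 162 = 0.1821 hr⁻¹
t½ = ln 2 / k = ln 2 / 0.1821 ≈ 3.81 hours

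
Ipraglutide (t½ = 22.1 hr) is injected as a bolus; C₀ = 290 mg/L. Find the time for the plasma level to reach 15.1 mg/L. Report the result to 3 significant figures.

94.2 hours

k = ln 2 / 22.1 = 0.03136 hr⁻¹
C(t) = C₀ e^(−kt)  ⇒  t = ln(C₀/C) / k
t = ln(290/15.1) / 0.03136 = 2.955 / 0.03136 ≈ 94.2 hours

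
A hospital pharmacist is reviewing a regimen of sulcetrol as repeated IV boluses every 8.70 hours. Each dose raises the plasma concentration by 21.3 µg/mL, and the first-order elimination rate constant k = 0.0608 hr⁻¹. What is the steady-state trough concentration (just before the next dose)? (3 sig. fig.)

Fraction remaining after one interval: e^(−kτ) = e^(−0.06080 × 8.70) = 0.5892
R = 1 / (1 − 0.5892) = 2.434
Css,max = 21.3 × 2.434 = 51.85 µg/mL
Css,min = Css,max × e^(−kτ) = 51.85 × 0.5892 ≈ 30.6 µg/mL

30.6 µg/mL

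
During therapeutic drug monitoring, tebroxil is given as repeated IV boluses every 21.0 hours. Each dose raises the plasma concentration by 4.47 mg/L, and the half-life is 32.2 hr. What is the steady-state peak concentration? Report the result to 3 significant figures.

k = ln 2 / 32.2 = 0.02153 hr⁻¹
Fraction remaining after one interval: e^(−kτ) = e^(−0.02153 × 21.0) = 0.6363
R = 1 / (1 − 0.6363) = 2.750
Css,max = 4.47 × 2.750 ≈ 12.3 mg/L

12.3 mg/L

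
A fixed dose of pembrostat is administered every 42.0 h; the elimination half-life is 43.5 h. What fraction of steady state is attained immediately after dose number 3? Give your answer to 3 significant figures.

k = ln 2 / 43.5 = 0.01593 h⁻¹
f_n = 1 − e^(−nkτ) = 1 − e^(−3 × 0.01593 × 42.0) = 1 − e^(−2.008) = 1 − 0.1343 ≈ 0.866

0.866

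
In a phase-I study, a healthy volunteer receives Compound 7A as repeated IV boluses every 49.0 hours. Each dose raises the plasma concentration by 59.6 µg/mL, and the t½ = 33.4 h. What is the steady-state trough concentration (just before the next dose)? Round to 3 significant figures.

33.8 µg/mL

k = ln 2 / 33.4 = 0.02075 h⁻¹
Fraction remaining after one interval: e^(−kτ) = e^(−0.02075 × 49.0) = 0.3617
R = 1 / (1 − 0.3617) = 1.567
Css,max = 59.6 × 1.567 = 93.38 µg/mL
Css,min = Css,max × e^(−kτ) = 93.38 × 0.3617 ≈ 33.8 µg/mL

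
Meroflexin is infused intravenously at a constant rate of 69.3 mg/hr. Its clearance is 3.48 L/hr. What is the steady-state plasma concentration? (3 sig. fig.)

Css = infusion rate / CL = 69.3 / 3.48 ≈ 19.9 µg/mL

19.9 µg/mL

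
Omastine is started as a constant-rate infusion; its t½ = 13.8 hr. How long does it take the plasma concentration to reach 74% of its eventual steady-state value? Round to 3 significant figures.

k = ln 2 / 13.8 = 0.05023 hr⁻¹
f = 1 − e^(−kt)  ⇒  t = −ln(1 − f) / k
t = −ln(1 − 0.74) / 0.05023 = 1.347 / 0.05023 ≈ 26.8 hours

26.8 hours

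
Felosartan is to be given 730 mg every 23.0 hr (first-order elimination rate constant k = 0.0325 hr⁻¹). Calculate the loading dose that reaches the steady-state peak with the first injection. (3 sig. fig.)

1390 mg

Accumulation ratio R = 1 / (1 − e^(−kτ)) = 1 / (1 − e^(−0.03250×23.0)) = 1 / (1 − 0.4735) = 1.900
Loading dose = maintenance dose × R = 730 × 1.900 ≈ 1390 mg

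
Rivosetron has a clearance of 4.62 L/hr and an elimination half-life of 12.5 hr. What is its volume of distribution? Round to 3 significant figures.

k = ln 2 / t½ = ln 2 / 12.5 = 0.05545 hr⁻¹
V = CL / k = 4.62 / 0.05545 ≈ 83.3 L

83.3 L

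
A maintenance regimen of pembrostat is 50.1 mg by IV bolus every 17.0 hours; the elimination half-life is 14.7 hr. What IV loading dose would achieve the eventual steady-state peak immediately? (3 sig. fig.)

k = ln 2 / 14.7 = 0.04715 hr⁻¹
Accumulation ratio R = 1 / (1 − e^(−kτ)) = 1 / (1 − e^(−0.04715×17.0)) = 1 / (1 − 0.4486) = 1.814
Loading dose = maintenance dose × R = 50.1 × 1.814 ≈ 90.9 mg

90.9 mg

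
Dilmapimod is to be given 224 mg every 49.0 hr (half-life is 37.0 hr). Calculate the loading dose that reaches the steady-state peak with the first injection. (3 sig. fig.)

k = ln 2 / 37.0 = 0.01873 hr⁻¹
Accumulation ratio R = 1 / (1 − e^(−kτ)) = 1 / (1 − e^(−0.01873×49.0)) = 1 / (1 − 0.3993) = 1.665
Loading dose = maintenance dose × R = 224 × 1.665 ≈ 373 mg

373 mg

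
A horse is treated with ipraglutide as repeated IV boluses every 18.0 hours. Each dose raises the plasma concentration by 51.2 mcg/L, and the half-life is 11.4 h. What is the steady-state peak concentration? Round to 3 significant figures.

77.0 mcg/L

k = ln 2 / 11.4 = 0.06080 h⁻¹
Fraction remaining after one interval: e^(−kτ) = e^(−0.06080 × 18.0) = 0.3347
R = 1 / (1 − 0.3347) = 1.503
Css,max = 51.2 × 1.503 ≈ 77.0 mcg/L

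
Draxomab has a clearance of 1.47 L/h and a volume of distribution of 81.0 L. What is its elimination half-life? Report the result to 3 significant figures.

38.2 hours

k = CL / V = 1.47 / 81.0 = 0.01815 h⁻¹
t½ = ln 2 / k = ln 2 / 0.01815 ≈ 38.2 hours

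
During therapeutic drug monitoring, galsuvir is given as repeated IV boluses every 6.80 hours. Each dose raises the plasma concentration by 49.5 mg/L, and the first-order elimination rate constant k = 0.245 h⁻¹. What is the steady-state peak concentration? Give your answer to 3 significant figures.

Fraction remaining after one interval: e^(−kτ) = e^(−0.2450 × 6.80) = 0.1890
R = 1 / (1 − 0.1890) = 1.233
Css,max = 49.5 × 1.233 ≈ 61.0 mg/L

61.0 mg/L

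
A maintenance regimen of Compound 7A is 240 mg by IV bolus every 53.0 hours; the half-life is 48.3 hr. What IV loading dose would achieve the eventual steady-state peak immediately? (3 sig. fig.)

451 mg

k = ln 2 / 48.3 = 0.01435 hr⁻¹
Accumulation ratio R = 1 / (1 − e^(−kτ)) = 1 / (1 − e^(−0.01435×53.0)) = 1 / (1 − 0.4674) = 1.878
Loading dose = maintenance dose × R = 240 × 1.878 ≈ 451 mg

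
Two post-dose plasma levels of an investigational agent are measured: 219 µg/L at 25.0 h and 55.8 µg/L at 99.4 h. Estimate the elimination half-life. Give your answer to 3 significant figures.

37.7 hours

k = ln(C₁/C₂) / (t₂ − t₁) = ln(219/55.8) / (99.4 − 25.0)
  = 1.367 / 74.40 = 0.01838 h⁻¹
t½ = ln 2 / k = ln 2 / 0.01838 ≈ 37.7 hours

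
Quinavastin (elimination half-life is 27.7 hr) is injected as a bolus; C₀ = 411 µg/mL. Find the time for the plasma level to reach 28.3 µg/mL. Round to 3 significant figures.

k = ln 2 / 27.7 = 0.02502 hr⁻¹
C(t) = C₀ e^(−kt)  ⇒  t = ln(C₀/C) / k
t = ln(411/28.3) / 0.02502 = 2.676 / 0.02502 ≈ 107 hours

107 hours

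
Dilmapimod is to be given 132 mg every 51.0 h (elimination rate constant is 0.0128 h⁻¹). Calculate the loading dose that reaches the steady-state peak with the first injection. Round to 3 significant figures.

Accumulation ratio R = 1 / (1 − e^(−kτ)) = 1 / (1 − e^(−0.01280×51.0)) = 1 / (1 − 0.5206) = 2.086
Loading dose = maintenance dose × R = 132 × 2.086 ≈ 275 mg

275 mg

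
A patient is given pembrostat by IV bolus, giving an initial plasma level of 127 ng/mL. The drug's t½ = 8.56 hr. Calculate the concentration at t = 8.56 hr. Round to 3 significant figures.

k = ln 2 / 8.56 = 0.08098 hr⁻¹
8.56 hr is 1.000 half-lives, so C = 127 × (1/2)^1.000 = 127 × 0.5000 ≈ 63.5 ng/mL

63.5 ng/mL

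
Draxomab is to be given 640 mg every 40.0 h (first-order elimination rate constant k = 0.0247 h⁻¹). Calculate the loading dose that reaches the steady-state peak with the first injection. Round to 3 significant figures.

1020 mg

Accumulation ratio R = 1 / (1 − e^(−kτ)) = 1 / (1 − e^(−0.02470×40.0)) = 1 / (1 − 0.3723) = 1.593
Loading dose = maintenance dose × R = 640 × 1.593 ≈ 1020 mg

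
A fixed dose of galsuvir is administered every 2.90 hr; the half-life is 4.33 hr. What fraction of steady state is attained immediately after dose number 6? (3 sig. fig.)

k = ln 2 / 4.33 = 0.1601 hr⁻¹
f_n = 1 − e^(−nkτ) = 1 − e^(−6 × 0.1601 × 2.90) = 1 − e^(−2.785) = 1 − 0.06170 ≈ 0.938

0.938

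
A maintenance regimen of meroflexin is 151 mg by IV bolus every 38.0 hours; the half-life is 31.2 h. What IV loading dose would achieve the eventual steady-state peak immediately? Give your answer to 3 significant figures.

k = ln 2 / 31.2 = 0.02222 h⁻¹
Accumulation ratio R = 1 / (1 − e^(−kτ)) = 1 / (1 − e^(−0.02222×38.0)) = 1 / (1 − 0.4299) = 1.754
Loading dose = maintenance dose × R = 151 × 1.754 ≈ 265 mg

265 mg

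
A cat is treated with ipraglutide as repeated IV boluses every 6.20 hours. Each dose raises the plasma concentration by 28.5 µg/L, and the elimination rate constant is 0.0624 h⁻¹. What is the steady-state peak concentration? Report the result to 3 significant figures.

88.8 µg/L

Fraction remaining after one interval: e^(−kτ) = e^(−0.06240 × 6.20) = 0.6792
R = 1 / (1 − 0.6792) = 3.117
Css,max = 28.5 × 3.117 ≈ 88.8 µg/L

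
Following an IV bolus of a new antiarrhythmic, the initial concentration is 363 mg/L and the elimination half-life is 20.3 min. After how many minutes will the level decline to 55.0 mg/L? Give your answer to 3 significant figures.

k = ln 2 / 20.3 = 0.03415 min⁻¹
C(t) = C₀ e^(−kt)  ⇒  t = ln(C₀/C) / k
t = ln(363/55.0) / 0.03415 = 1.887 / 0.03415 ≈ 55.3 minutes

55.3 minutes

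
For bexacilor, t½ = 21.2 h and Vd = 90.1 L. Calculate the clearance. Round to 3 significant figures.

k = ln 2 / t½ = ln 2 / 21.2 = 0.03270 h⁻¹
CL = k · V = 0.03270 × 90.1 ≈ 2.95 L/h

2.95 L/h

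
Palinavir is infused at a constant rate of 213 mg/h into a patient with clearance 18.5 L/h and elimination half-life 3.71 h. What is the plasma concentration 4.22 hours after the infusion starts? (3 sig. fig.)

Css = rate / CL = 213 / 18.5 = 11.51 mg/L
k = ln 2 / 3.71 = 0.1868 h⁻¹
C(t) = Css (1 − e^(−kt)) = 11.51 × (1 − e^(−0.7884)) = 11.51 × 0.5454 ≈ 6.28 mg/L

6.28 mg/L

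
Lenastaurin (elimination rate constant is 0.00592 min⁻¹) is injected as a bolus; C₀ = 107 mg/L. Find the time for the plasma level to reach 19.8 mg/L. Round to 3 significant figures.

C(t) = C₀ e^(−kt)  ⇒  t = ln(C₀/C) / k
t = ln(107/19.8) / 0.005920 = 1.687 / 0.005920 ≈ 285 minutes

285 minutes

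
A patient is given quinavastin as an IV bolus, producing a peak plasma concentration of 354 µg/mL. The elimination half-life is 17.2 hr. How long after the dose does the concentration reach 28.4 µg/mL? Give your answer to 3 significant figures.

62.6 hours

k = ln 2 / 17.2 = 0.04030 hr⁻¹
C(t) = C₀ e^(−kt)  ⇒  t = ln(C₀/C) / k
t = ln(354/28.4) / 0.04030 = 2.523 / 0.04030 ≈ 62.6 hours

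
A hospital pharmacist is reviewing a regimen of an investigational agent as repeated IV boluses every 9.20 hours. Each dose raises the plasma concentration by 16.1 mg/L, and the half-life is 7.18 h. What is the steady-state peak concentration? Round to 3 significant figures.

k = ln 2 / 7.18 = 0.09654 h⁻¹
Fraction remaining after one interval: e^(−kτ) = e^(−0.09654 × 9.20) = 0.4114
R = 1 / (1 − 0.4114) = 1.699
Css,max = 16.1 × 1.699 ≈ 27.4 mg/L

27.4 mg/L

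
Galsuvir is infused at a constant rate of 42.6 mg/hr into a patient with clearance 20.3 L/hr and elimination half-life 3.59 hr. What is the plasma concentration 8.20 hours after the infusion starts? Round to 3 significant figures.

Css = rate / CL = 42.6 / 20.3 = 2.099 mg/L
k = ln 2 / 3.59 = 0.1931 hr⁻¹
C(t) = Css (1 − e^(−kt)) = 2.099 × (1 − e^(−1.583)) = 2.099 × 0.7947 ≈ 1.67 mg/L

1.67 mg/L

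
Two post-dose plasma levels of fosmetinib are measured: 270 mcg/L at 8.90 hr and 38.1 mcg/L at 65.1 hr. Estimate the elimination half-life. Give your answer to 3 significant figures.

k = ln(C₁/C₂) / (t₂ − t₁) = ln(270/38.1) / (65.1 − 8.90)
  = 1.958 / 56.20 = 0.03484 hr⁻¹
t½ = ln 2 / k = ln 2 / 0.03484 ≈ 19.9 hours

19.9 hours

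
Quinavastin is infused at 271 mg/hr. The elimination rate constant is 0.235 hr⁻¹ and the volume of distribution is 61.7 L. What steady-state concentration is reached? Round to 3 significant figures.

18.7 mg/L

CL = k · V = 0.235 × 61.7 = 14.50 L/hr
Css = rate / CL = 271 / 14.50 ≈ 18.7 mg/L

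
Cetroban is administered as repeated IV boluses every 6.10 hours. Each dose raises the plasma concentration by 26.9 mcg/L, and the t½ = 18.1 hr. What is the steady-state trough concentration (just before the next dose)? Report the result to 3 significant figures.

k = ln 2 / 18.1 = 0.03830 hr⁻¹
Fraction remaining after one interval: e^(−kτ) = e^(−0.03830 × 6.10) = 0.7917
R = 1 / (1 − 0.7917) = 4.800
Css,max = 26.9 × 4.800 = 129.1 mcg/L
Css,min = Css,max × e^(−kτ) = 129.1 × 0.7917 ≈ 102 mcg/L

102 mcg/L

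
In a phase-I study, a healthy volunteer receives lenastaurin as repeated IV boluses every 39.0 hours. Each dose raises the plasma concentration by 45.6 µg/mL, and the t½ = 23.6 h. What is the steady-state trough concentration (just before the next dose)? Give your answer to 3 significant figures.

k = ln 2 / 23.6 = 0.02937 h⁻¹
Fraction remaining after one interval: e^(−kτ) = e^(−0.02937 × 39.0) = 0.3181
R = 1 / (1 − 0.3181) = 1.466
Css,max = 45.6 × 1.466 = 66.87 µg/mL
Css,min = Css,max × e^(−kτ) = 66.87 × 0.3181 ≈ 21.3 µg/mL

21.3 µg/mL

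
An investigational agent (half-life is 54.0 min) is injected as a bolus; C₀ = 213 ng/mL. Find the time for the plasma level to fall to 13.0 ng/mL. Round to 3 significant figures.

218 minutes

k = ln 2 / 54.0 = 0.01284 min⁻¹
C(t) = C₀ e^(−kt)  ⇒  t = ln(C₀/C) / k
t = ln(213/13.0) / 0.01284 = 2.796 / 0.01284 ≈ 218 minutes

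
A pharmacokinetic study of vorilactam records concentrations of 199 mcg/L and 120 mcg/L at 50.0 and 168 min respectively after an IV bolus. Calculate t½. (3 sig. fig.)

k = ln(C₁/C₂) / (t₂ − t₁) = ln(199/120) / (168 − 50.0)
  = 0.5058 / 118.0 = 0.004287 min⁻¹
t½ = ln 2 / k = ln 2 / 0.004287 ≈ 162 minutes

162 minutes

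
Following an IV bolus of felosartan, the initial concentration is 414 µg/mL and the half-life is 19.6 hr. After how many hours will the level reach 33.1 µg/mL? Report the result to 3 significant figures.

k = ln 2 / 19.6 = 0.03536 hr⁻¹
C(t) = C₀ e^(−kt)  ⇒  t = ln(C₀/C) / k
t = ln(414/33.1) / 0.03536 = 2.526 / 0.03536 ≈ 71.4 hours

71.4 hours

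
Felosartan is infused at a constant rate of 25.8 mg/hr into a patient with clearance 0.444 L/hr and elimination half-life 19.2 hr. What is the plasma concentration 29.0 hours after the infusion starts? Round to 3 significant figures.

37.7 mg/L

Css = rate / CL = 25.8 / 0.444 = 58.11 mg/L
k = ln 2 / 19.2 = 0.03610 hr⁻¹
C(t) = Css (1 − e^(−kt)) = 58.11 × (1 − e^(−1.047)) = 58.11 × 0.6490 ≈ 37.7 mg/L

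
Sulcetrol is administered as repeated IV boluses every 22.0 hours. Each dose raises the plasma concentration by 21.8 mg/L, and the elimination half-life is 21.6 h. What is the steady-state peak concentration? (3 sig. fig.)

43.1 mg/L

k = ln 2 / 21.6 = 0.03209 h⁻¹
Fraction remaining after one interval: e^(−kτ) = e^(−0.03209 × 22.0) = 0.4936
R = 1 / (1 − 0.4936) = 1.975
Css,max = 21.8 × 1.975 ≈ 43.1 mg/L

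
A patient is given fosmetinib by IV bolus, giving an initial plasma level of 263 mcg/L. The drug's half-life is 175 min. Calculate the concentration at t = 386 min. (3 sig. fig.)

57.0 mcg/L

k = ln 2 / 175 = 0.003961 min⁻¹
C(t) = C₀ e^(−kt) = 263 × e^(−0.003961 × 386) = 263 × e^(−1.529) = 263 × 0.2168 ≈ 57.0 mcg/L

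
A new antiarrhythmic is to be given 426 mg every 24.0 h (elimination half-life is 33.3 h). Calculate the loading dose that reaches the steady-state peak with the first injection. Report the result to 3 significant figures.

1080 mg

k = ln 2 / 33.3 = 0.02082 h⁻¹
Accumulation ratio R = 1 / (1 − e^(−kτ)) = 1 / (1 − e^(−0.02082×24.0)) = 1 / (1 − 0.6068) = 2.543
Loading dose = maintenance dose × R = 426 × 2.543 ≈ 1080 mg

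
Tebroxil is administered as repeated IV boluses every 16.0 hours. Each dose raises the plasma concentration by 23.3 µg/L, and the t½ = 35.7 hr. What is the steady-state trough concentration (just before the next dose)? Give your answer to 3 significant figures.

k = ln 2 / 35.7 = 0.01942 hr⁻¹
Fraction remaining after one interval: e^(−kτ) = e^(−0.01942 × 16.0) = 0.7330
R = 1 / (1 − 0.7330) = 3.745
Css,max = 23.3 × 3.745 = 87.26 µg/L
Css,min = Css,max × e^(−kτ) = 87.26 × 0.7330 ≈ 64.0 µg/L

64.0 µg/L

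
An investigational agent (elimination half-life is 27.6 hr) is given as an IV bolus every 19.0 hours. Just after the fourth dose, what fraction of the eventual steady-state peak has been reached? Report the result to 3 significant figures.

0.852

k = ln 2 / 27.6 = 0.02511 hr⁻¹
f_n = 1 − e^(−nkτ) = 1 − e^(−4 × 0.02511 × 19.0) = 1 − e^(−1.909) = 1 − 0.1483 ≈ 0.852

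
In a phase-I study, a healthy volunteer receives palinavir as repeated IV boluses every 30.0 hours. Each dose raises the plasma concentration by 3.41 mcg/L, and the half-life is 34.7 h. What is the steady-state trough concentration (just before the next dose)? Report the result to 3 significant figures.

k = ln 2 / 34.7 = 0.01998 h⁻¹
Fraction remaining after one interval: e^(−kτ) = e^(−0.01998 × 30.0) = 0.5492
R = 1 / (1 − 0.5492) = 2.218
Css,max = 3.41 × 2.218 = 7.565 mcg/L
Css,min = Css,max × e^(−kτ) = 7.565 × 0.5492 ≈ 4.15 mcg/L

4.15 mcg/L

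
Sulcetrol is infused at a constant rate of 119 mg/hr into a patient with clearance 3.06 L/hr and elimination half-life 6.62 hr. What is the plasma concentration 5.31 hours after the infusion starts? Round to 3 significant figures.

Css = rate / CL = 119 / 3.06 = 38.89 µg/mL
k = ln 2 / 6.62 = 0.1047 hr⁻¹
C(t) = Css (1 − e^(−kt)) = 38.89 × (1 − e^(−0.5560)) = 38.89 × 0.4265 ≈ 16.6 µg/mL

16.6 µg/mL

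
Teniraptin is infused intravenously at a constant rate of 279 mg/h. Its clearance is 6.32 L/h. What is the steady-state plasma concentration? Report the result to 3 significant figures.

44.1 mg/L

Css = infusion rate / CL = 279 / 6.32 ≈ 44.1 mg/L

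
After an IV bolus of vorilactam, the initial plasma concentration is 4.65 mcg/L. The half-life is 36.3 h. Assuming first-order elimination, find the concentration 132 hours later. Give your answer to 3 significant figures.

k = ln 2 / 36.3 = 0.01909 h⁻¹
132 h is 3.636 half-lives, so C = 4.65 × (1/2)^3.636 = 4.65 × 0.08042 ≈ 0.374 mcg/L

0.374 mcg/L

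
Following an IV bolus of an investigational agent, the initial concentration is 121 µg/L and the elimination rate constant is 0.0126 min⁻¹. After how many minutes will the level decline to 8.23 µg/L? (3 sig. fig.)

213 minutes

C(t) = C₀ e^(−kt)  ⇒  t = ln(C₀/C) / k
t = ln(121/8.23) / 0.01260 = 2.688 / 0.01260 ≈ 213 minutes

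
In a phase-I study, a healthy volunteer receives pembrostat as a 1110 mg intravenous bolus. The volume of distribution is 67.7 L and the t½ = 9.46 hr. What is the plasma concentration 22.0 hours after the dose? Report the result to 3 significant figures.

C₀ = dose / V = 1110 / 67.7 = 16.40 µg/mL
k = ln 2 / 9.46 = 0.07327 hr⁻¹
C(t) = C₀ e^(−kt) = 16.40 × e^(−0.07327 × 22.0) = 16.40 × e^(−1.612) = 16.40 × 0.1995 ≈ 3.27 µg/mL

3.27 µg/mL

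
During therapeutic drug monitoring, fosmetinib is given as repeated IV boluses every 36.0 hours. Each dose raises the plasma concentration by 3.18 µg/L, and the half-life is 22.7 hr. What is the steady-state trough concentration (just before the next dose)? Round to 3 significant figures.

k = ln 2 / 22.7 = 0.03054 hr⁻¹
Fraction remaining after one interval: e^(−kτ) = e^(−0.03054 × 36.0) = 0.3331
R = 1 / (1 − 0.3331) = 1.500
Css,max = 3.18 × 1.500 = 4.768 µg/L
Css,min = Css,max × e^(−kτ) = 4.768 × 0.3331 ≈ 1.59 µg/L

1.59 µg/L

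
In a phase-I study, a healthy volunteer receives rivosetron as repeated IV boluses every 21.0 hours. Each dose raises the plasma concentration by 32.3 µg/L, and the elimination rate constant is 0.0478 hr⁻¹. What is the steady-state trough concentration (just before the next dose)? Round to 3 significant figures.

18.7 µg/L

Fraction remaining after one interval: e^(−kτ) = e^(−0.04780 × 21.0) = 0.3665
R = 1 / (1 − 0.3665) = 1.578
Css,max = 32.3 × 1.578 = 50.99 µg/L
Css,min = Css,max × e^(−kτ) = 50.99 × 0.3665 ≈ 18.7 µg/L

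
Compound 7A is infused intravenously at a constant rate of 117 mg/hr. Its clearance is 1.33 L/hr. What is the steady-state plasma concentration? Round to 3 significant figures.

88.0 mg/L

Css = infusion rate / CL = 117 / 1.33 ≈ 88.0 mg/L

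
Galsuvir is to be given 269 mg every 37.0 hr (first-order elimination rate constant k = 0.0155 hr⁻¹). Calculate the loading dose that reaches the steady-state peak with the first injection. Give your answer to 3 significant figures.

Accumulation ratio R = 1 / (1 − e^(−kτ)) = 1 / (1 − e^(−0.01550×37.0)) = 1 / (1 − 0.5635) = 2.291
Loading dose = maintenance dose × R = 269 × 2.291 ≈ 616 mg

616 mg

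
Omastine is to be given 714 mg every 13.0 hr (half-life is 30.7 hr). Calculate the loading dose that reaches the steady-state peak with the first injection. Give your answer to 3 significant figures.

k = ln 2 / 30.7 = 0.02258 hr⁻¹
Accumulation ratio R = 1 / (1 − e^(−kτ)) = 1 / (1 − e^(−0.02258×13.0)) = 1 / (1 − 0.7456) = 3.931
Loading dose = maintenance dose × R = 714 × 3.931 ≈ 2810 mg

2810 mg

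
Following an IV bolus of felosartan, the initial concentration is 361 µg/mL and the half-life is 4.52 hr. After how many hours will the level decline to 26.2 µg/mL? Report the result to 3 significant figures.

k = ln 2 / 4.52 = 0.1534 hr⁻¹
C(t) = C₀ e^(−kt)  ⇒  t = ln(C₀/C) / k
t = ln(361/26.2) / 0.1534 = 2.623 / 0.1534 ≈ 17.1 hours

17.1 hours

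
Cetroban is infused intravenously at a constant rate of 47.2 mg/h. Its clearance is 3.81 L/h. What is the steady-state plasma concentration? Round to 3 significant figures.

12.4 µg/mL

Css = infusion rate / CL = 47.2 / 3.81 ≈ 12.4 µg/mL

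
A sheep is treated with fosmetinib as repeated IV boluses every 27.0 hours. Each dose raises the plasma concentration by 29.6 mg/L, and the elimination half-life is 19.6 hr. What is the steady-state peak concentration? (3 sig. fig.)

48.1 mg/L

k = ln 2 / 19.6 = 0.03536 hr⁻¹
Fraction remaining after one interval: e^(−kτ) = e^(−0.03536 × 27.0) = 0.3849
R = 1 / (1 − 0.3849) = 1.626
Css,max = 29.6 × 1.626 ≈ 48.1 mg/L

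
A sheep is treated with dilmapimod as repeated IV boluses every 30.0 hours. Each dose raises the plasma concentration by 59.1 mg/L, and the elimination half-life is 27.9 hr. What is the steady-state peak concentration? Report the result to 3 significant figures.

112 mg/L

k = ln 2 / 27.9 = 0.02484 hr⁻¹
Fraction remaining after one interval: e^(−kτ) = e^(−0.02484 × 30.0) = 0.4746
R = 1 / (1 − 0.4746) = 1.903
Css,max = 59.1 × 1.903 ≈ 112 mg/L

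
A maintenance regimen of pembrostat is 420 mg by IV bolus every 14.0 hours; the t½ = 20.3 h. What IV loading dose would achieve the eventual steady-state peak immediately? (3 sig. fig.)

1110 mg

k = ln 2 / 20.3 = 0.03415 h⁻¹
Accumulation ratio R = 1 / (1 − e^(−kτ)) = 1 / (1 − e^(−0.03415×14.0)) = 1 / (1 − 0.6200) = 2.632
Loading dose = maintenance dose × R = 420 × 2.632 ≈ 1110 mg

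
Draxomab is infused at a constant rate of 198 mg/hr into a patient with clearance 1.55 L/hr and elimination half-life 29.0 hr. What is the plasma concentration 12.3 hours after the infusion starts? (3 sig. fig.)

32.5 mg/L

Css = rate / CL = 198 / 1.55 = 127.7 mg/L
k = ln 2 / 29.0 = 0.02390 hr⁻¹
C(t) = Css (1 − e^(−kt)) = 127.7 × (1 − e^(−0.2940)) = 127.7 × 0.2547 ≈ 32.5 mg/L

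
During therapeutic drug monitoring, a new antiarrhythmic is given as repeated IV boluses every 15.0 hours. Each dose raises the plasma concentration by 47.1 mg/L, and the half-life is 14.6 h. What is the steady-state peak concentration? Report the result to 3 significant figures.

92.5 mg/L

k = ln 2 / 14.6 = 0.04748 h⁻¹
Fraction remaining after one interval: e^(−kτ) = e^(−0.04748 × 15.0) = 0.4906
R = 1 / (1 − 0.4906) = 1.963
Css,max = 47.1 × 1.963 ≈ 92.5 mg/L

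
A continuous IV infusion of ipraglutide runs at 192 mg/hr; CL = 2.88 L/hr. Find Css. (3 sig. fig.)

Css = infusion rate / CL = 192 / 2.88 ≈ 66.7 µg/mL

66.7 µg/mL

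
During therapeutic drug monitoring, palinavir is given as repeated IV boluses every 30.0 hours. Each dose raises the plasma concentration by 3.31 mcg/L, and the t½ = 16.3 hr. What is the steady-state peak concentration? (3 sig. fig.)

4.59 mcg/L

k = ln 2 / 16.3 = 0.04252 hr⁻¹
Fraction remaining after one interval: e^(−kτ) = e^(−0.04252 × 30.0) = 0.2792
R = 1 / (1 − 0.2792) = 1.387
Css,max = 3.31 × 1.387 ≈ 4.59 mcg/L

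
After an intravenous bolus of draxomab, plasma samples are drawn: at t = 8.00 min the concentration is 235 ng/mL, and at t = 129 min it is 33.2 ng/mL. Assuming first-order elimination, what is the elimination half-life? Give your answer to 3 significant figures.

k = ln(C₁/C₂) / (t₂ − t₁) = ln(235/33.2) / (129 − 8.00)
  = 1.957 / 121.0 = 0.01617 min⁻¹
t½ = ln 2 / k = ln 2 / 0.01617 ≈ 42.9 minutes

42.9 minutes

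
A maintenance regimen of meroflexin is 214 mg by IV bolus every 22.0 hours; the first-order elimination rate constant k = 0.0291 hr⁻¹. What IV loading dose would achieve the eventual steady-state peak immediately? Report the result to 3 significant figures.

453 mg

Accumulation ratio R = 1 / (1 − e^(−kτ)) = 1 / (1 − e^(−0.02910×22.0)) = 1 / (1 − 0.5272) = 2.115
Loading dose = maintenance dose × R = 214 × 2.115 ≈ 453 mg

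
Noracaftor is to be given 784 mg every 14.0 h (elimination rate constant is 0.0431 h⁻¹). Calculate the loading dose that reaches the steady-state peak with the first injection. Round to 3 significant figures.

Accumulation ratio R = 1 / (1 − e^(−kτ)) = 1 / (1 − e^(−0.04310×14.0)) = 1 / (1 − 0.5469) = 2.207
Loading dose = maintenance dose × R = 784 × 2.207 ≈ 1730 mg

1730 mg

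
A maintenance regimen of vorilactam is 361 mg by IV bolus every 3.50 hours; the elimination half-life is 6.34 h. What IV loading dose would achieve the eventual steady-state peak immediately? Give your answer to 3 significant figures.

1140 mg

k = ln 2 / 6.34 = 0.1093 h⁻¹
Accumulation ratio R = 1 / (1 − e^(−kτ)) = 1 / (1 − e^(−0.1093×3.50)) = 1 / (1 − 0.6821) = 3.145
Loading dose = maintenance dose × R = 361 × 3.145 ≈ 1140 mg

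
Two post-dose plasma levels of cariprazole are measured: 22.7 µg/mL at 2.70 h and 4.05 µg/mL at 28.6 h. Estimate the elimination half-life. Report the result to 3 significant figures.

10.4 hours

k = ln(C₁/C₂) / (t₂ − t₁) = ln(22.7/4.05) / (28.6 − 2.70)
  = 1.724 / 25.90 = 0.06655 h⁻¹
t½ = ln 2 / k = ln 2 / 0.06655 ≈ 10.4 hours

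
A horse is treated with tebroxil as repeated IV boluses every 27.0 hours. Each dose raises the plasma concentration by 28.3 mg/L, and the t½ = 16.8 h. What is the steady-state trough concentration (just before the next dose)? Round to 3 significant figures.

k = ln 2 / 16.8 = 0.04126 h⁻¹
Fraction remaining after one interval: e^(−kτ) = e^(−0.04126 × 27.0) = 0.3282
R = 1 / (1 − 0.3282) = 1.489
Css,max = 28.3 × 1.489 = 42.13 mg/L
Css,min = Css,max × e^(−kτ) = 42.13 × 0.3282 ≈ 13.8 mg/L

13.8 mg/L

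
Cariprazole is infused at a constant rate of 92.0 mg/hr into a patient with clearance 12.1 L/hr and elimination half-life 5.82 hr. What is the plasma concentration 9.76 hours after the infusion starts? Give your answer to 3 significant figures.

5.23 mg/L

Css = rate / CL = 92.0 / 12.1 = 7.603 mg/L
k = ln 2 / 5.82 = 0.1191 hr⁻¹
C(t) = Css (1 − e^(−kt)) = 7.603 × (1 − e^(−1.162)) = 7.603 × 0.6873 ≈ 5.23 mg/L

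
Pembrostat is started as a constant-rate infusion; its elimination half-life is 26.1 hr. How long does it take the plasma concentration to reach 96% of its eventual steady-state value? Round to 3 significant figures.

k = ln 2 / 26.1 = 0.02656 hr⁻¹
f = 1 − e^(−kt)  ⇒  t = −ln(1 − f) / k
t = −ln(1 − 0.96) / 0.02656 = 3.219 / 0.02656 ≈ 121 hours

121 hours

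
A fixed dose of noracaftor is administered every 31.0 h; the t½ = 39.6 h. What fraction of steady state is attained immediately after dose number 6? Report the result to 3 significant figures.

0.961

k = ln 2 / 39.6 = 0.01750 h⁻¹
f_n = 1 − e^(−nkτ) = 1 − e^(−6 × 0.01750 × 31.0) = 1 − e^(−3.256) = 1 − 0.03855 ≈ 0.961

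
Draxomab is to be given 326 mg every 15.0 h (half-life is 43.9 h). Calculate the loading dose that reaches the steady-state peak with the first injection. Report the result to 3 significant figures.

1550 mg

k = ln 2 / 43.9 = 0.01579 h⁻¹
Accumulation ratio R = 1 / (1 − e^(−kτ)) = 1 / (1 − e^(−0.01579×15.0)) = 1 / (1 − 0.7891) = 4.742
Loading dose = maintenance dose × R = 326 × 4.742 ≈ 1550 mg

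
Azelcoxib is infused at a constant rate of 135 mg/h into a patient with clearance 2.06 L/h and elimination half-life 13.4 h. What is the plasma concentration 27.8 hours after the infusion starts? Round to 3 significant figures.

50.0 µg/mL

Css = rate / CL = 135 / 2.06 = 65.53 µg/mL
k = ln 2 / 13.4 = 0.05173 h⁻¹
C(t) = Css (1 − e^(−kt)) = 65.53 × (1 − e^(−1.438)) = 65.53 × 0.7626 ≈ 50.0 µg/mL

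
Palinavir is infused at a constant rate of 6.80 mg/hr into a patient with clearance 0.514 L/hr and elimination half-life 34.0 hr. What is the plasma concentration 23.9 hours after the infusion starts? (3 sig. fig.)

Css = rate / CL = 6.80 / 0.514 = 13.23 µg/mL
k = ln 2 / 34.0 = 0.02039 hr⁻¹
C(t) = Css (1 − e^(−kt)) = 13.23 × (1 − e^(−0.4872)) = 13.23 × 0.3857 ≈ 5.10 µg/mL

5.10 µg/mL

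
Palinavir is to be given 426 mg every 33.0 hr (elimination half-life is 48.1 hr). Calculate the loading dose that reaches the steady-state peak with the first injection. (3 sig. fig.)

k = ln 2 / 48.1 = 0.01441 hr⁻¹
Accumulation ratio R = 1 / (1 − e^(−kτ)) = 1 / (1 − e^(−0.01441×33.0)) = 1 / (1 − 0.6215) = 2.642
Loading dose = maintenance dose × R = 426 × 2.642 ≈ 1130 mg

1130 mg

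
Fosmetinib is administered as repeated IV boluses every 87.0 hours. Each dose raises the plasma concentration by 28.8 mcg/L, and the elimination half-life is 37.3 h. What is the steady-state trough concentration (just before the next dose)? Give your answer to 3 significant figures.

7.13 mcg/L

k = ln 2 / 37.3 = 0.01858 h⁻¹
Fraction remaining after one interval: e^(−kτ) = e^(−0.01858 × 87.0) = 0.1985
R = 1 / (1 − 0.1985) = 1.248
Css,max = 28.8 × 1.248 = 35.93 mcg/L
Css,min = Css,max × e^(−kτ) = 35.93 × 0.1985 ≈ 7.13 mcg/L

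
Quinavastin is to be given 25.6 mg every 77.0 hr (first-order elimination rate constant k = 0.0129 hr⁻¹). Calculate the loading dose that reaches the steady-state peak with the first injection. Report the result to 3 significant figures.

40.7 mg

Accumulation ratio R = 1 / (1 − e^(−kτ)) = 1 / (1 − e^(−0.01290×77.0)) = 1 / (1 − 0.3704) = 1.588
Loading dose = maintenance dose × R = 25.6 × 1.588 ≈ 40.7 mg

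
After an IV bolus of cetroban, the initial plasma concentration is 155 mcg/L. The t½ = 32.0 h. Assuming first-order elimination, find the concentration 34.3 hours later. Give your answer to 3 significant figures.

73.7 mcg/L

k = ln 2 / 32.0 = 0.02166 h⁻¹
C(t) = C₀ e^(−kt) = 155 × e^(−0.02166 × 34.3) = 155 × e^(−0.7430) = 155 × 0.4757 ≈ 73.7 mcg/L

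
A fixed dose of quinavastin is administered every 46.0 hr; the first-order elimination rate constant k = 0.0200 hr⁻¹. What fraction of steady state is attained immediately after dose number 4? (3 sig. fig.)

f_n = 1 − e^(−nkτ) = 1 − e^(−4 × 0.02000 × 46.0) = 1 − e^(−3.680) = 1 − 0.02522 ≈ 0.975

0.975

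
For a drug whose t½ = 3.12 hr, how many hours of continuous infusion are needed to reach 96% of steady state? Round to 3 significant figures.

k = ln 2 / 3.12 = 0.2222 hr⁻¹
f = 1 − e^(−kt)  ⇒  t = −ln(1 − f) / k
t = −ln(1 − 0.96) / 0.2222 = 3.219 / 0.2222 ≈ 14.5 hours

14.5 hours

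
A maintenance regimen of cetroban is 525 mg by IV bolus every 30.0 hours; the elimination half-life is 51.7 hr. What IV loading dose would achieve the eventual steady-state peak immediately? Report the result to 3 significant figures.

k = ln 2 / 51.7 = 0.01341 hr⁻¹
Accumulation ratio R = 1 / (1 − e^(−kτ)) = 1 / (1 − e^(−0.01341×30.0)) = 1 / (1 − 0.6688) = 3.020
Loading dose = maintenance dose × R = 525 × 3.020 ≈ 1590 mg

1590 mg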